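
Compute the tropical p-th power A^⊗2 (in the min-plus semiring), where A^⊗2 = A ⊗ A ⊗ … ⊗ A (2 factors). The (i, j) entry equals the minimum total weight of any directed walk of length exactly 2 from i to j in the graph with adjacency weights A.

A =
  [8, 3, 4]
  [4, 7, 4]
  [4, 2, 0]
A^⊗2 =
  [7, 6, 4]
  [8, 6, 4]
  [4, 2, 0]

Each entry (A^⊗2)_ij equals the minimum over all length-2 walks i = v_0 → v_1 → … → v_2 = j of Σ_t A[v_t][v_{t+1}]. For example, for (i, j) = (0, 2) we minimise over 3 possible intermediate vertex sequences; the minimum is 4, attained along the walk 0 → 2 → 2.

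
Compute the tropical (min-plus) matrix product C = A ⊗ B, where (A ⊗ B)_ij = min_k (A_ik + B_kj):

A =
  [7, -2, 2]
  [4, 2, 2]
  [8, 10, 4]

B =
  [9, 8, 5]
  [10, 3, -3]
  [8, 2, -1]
A ⊗ B =
  [8, 1, -5]
  [10, 4, -1]
  [12, 6, 3]

Apply the min-plus product entry-by-entry:
  C[0][0] = min over k of (A[0][0] + B[0][0] = 7 + 9 = 16, A[0][1] + B[1][0] = -2 + 10 = 8, A[0][2] + B[2][0] = 2 + 8 = 10) = 8 (attained at k = 1)
  C[0][1] = min over k of (A[0][0] + B[0][1] = 7 + 8 = 15, A[0][1] + B[1][1] = -2 + 3 = 1, A[0][2] + B[2][1] = 2 + 2 = 4) = 1 (attained at k = 1)
  C[0][2] = min over k of (A[0][0] + B[0][2] = 7 + 5 = 12, A[0][1] + B[1][2] = -2 + -3 = -5, A[0][2] + B[2][2] = 2 + -1 = 1) = -5 (attained at k = 1)
  C[1][0] = min over k of (A[1][0] + B[0][0] = 4 + 9 = 13, A[1][1] + B[1][0] = 2 + 10 = 12, A[1][2] + B[2][0] = 2 + 8 = 10) = 10 (attained at k = 2)
  C[1][1] = min over k of (A[1][0] + B[0][1] = 4 + 8 = 12, A[1][1] + B[1][1] = 2 + 3 = 5, A[1][2] + B[2][1] = 2 + 2 = 4) = 4 (attained at k = 2)
  C[1][2] = min over k of (A[1][0] + B[0][2] = 4 + 5 = 9, A[1][1] + B[1][2] = 2 + -3 = -1, A[1][2] + B[2][2] = 2 + -1 = 1) = -1 (attained at k = 1)
  C[2][0] = min over k of (A[2][0] + B[0][0] = 8 + 9 = 17, A[2][1] + B[1][0] = 10 + 10 = 20, A[2][2] + B[2][0] = 4 + 8 = 12) = 12 (attained at k = 2)
  C[2][1] = min over k of (A[2][0] + B[0][1] = 8 + 8 = 16, A[2][1] + B[1][1] = 10 + 3 = 13, A[2][2] + B[2][1] = 4 + 2 = 6) = 6 (attained at k = 2)
  C[2][2] = min over k of (A[2][0] + B[0][2] = 8 + 5 = 13, A[2][1] + B[1][2] = 10 + -3 = 7, A[2][2] + B[2][2] = 4 + -1 = 3) = 3 (attained at k = 2)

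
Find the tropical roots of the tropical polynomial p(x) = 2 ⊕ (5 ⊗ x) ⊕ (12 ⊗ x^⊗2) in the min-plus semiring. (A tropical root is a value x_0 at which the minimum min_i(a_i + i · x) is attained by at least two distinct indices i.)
Roots: {-7, -3}

Each tropical root is a break point of the lower envelope of the lines y = a_i + i · x (there are 3 lines, with slopes 0, 1, ..., 2). Only the lines that attain the minimum somewhere contribute to roots; other lines are dominated. Here the surviving (envelope) indices are i = 2, i = 1, i = 0.
Intersections between consecutive envelope lines give the roots: for adjacent envelope indices i < j the intersection is x = (a_i − a_j) / (j − i). Reading off the sorted break points: {-7, -3}.
Verification: at each break x_0, at least two indices attain the minimum of min_i(a_i + i · x_0).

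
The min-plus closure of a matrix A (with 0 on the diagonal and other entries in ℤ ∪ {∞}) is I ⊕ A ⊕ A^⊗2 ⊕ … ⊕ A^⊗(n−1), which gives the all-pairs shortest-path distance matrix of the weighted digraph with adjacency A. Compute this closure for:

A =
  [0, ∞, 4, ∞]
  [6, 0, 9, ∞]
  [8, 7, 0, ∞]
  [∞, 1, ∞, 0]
Closure =
  [0, 11, 4, ∞]
  [6, 0, 9, ∞]
  [8, 7, 0, ∞]
  [7, 1, 10, 0]

This is the Floyd-Warshall all-pairs shortest-path computation. For each intermediate vertex k = 0, 1, …, 3, update dist[i][j] ← min(dist[i][j], dist[i][k] + dist[k][j]). The final matrix gives, for each (i, j), the minimum total weight of any directed path from i to j (possibly empty when i = j).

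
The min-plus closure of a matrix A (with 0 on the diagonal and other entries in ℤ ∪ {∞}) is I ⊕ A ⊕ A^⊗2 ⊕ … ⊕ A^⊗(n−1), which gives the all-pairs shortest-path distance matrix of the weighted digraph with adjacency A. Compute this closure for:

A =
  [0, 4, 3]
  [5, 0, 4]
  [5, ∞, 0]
Closure =
  [0, 4, 3]
  [5, 0, 4]
  [5, 9, 0]

This is the Floyd-Warshall all-pairs shortest-path computation. For each intermediate vertex k = 0, 1, …, 2, update dist[i][j] ← min(dist[i][j], dist[i][k] + dist[k][j]). The final matrix gives, for each (i, j), the minimum total weight of any directed path from i to j (possibly empty when i = j).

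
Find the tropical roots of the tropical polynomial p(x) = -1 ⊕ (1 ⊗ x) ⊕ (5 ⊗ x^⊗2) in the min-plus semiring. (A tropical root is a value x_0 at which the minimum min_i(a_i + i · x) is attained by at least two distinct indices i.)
Roots: {-4, -2}

Each tropical root is a break point of the lower envelope of the lines y = a_i + i · x (there are 3 lines, with slopes 0, 1, ..., 2). Only the lines that attain the minimum somewhere contribute to roots; other lines are dominated. Here the surviving (envelope) indices are i = 2, i = 1, i = 0.
Intersections between consecutive envelope lines give the roots: for adjacent envelope indices i < j the intersection is x = (a_i − a_j) / (j − i). Reading off the sorted break points: {-4, -2}.
Verification: at each break x_0, at least two indices attain the minimum of min_i(a_i + i · x_0).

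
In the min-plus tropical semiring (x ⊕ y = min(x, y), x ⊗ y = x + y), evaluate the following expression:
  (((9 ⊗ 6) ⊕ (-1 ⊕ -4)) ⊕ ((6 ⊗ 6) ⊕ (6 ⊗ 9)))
(((9 ⊗ 6) ⊕ (-1 ⊕ -4)) ⊕ ((6 ⊗ 6) ⊕ (6 ⊗ 9))) = -4

Expand innermost to outermost. Recall ⊕ takes the minimum of its arguments and ⊗ takes their sum. Working out the expression (((9 ⊗ 6) ⊕ (-1 ⊕ -4)) ⊕ ((6 ⊗ 6) ⊕ (6 ⊗ 9))) gives -4.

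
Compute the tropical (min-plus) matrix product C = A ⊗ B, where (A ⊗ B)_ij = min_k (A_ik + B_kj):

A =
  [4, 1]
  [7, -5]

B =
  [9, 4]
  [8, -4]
A ⊗ B =
  [9, -3]
  [3, -9]

Apply the min-plus product entry-by-entry:
  C[0][0] = min over k of (A[0][0] + B[0][0] = 4 + 9 = 13, A[0][1] + B[1][0] = 1 + 8 = 9) = 9 (attained at k = 1)
  C[0][1] = min over k of (A[0][0] + B[0][1] = 4 + 4 = 8, A[0][1] + B[1][1] = 1 + -4 = -3) = -3 (attained at k = 1)
  C[1][0] = min over k of (A[1][0] + B[0][0] = 7 + 9 = 16, A[1][1] + B[1][0] = -5 + 8 = 3) = 3 (attained at k = 1)
  C[1][1] = min over k of (A[1][0] + B[0][1] = 7 + 4 = 11, A[1][1] + B[1][1] = -5 + -4 = -9) = -9 (attained at k = 1)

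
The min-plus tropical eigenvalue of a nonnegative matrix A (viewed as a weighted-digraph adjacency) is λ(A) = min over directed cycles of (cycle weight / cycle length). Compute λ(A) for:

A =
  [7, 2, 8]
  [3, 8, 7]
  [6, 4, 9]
λ(A) = 5/2

Enumerate directed cycles and compute their means (weight / length). Sample:
  cycle 0 → 0: weight = 7, length = 1, mean = 7/1 ≈ 7.000
  cycle 1 → 1: weight = 8, length = 1, mean = 8/1 ≈ 8.000
  cycle 2 → 2: weight = 9, length = 1, mean = 9/1 ≈ 9.000
  cycle 0 → 1 → 0: weight = 5, length = 2, mean = 5/2 ≈ 2.500
  cycle 0 → 2 → 0: weight = 14, length = 2, mean = 14/2 ≈ 7.000
  cycle 1 → 0 → 1: weight = 5, length = 2, mean = 5/2 ≈ 2.500
Minimum mean = 2.500, attained e.g. along the cycle 0 → 1 → 0 with weight 5 and length 2. So λ(A) = 5/2 = 5/2.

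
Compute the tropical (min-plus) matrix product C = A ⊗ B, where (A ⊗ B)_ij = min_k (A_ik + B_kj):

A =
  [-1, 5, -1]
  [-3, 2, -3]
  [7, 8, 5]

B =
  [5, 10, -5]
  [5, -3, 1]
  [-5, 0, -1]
A ⊗ B =
  [-6, -1, -6]
  [-8, -3, -8]
  [0, 5, 2]

Apply the min-plus product entry-by-entry:
  C[0][0] = min over k of (A[0][0] + B[0][0] = -1 + 5 = 4, A[0][1] + B[1][0] = 5 + 5 = 10, A[0][2] + B[2][0] = -1 + -5 = -6) = -6 (attained at k = 2)
  C[0][1] = min over k of (A[0][0] + B[0][1] = -1 + 10 = 9, A[0][1] + B[1][1] = 5 + -3 = 2, A[0][2] + B[2][1] = -1 + 0 = -1) = -1 (attained at k = 2)
  C[0][2] = min over k of (A[0][0] + B[0][2] = -1 + -5 = -6, A[0][1] + B[1][2] = 5 + 1 = 6, A[0][2] + B[2][2] = -1 + -1 = -2) = -6 (attained at k = 0)
  C[1][0] = min over k of (A[1][0] + B[0][0] = -3 + 5 = 2, A[1][1] + B[1][0] = 2 + 5 = 7, A[1][2] + B[2][0] = -3 + -5 = -8) = -8 (attained at k = 2)
  C[1][1] = min over k of (A[1][0] + B[0][1] = -3 + 10 = 7, A[1][1] + B[1][1] = 2 + -3 = -1, A[1][2] + B[2][1] = -3 + 0 = -3) = -3 (attained at k = 2)
  C[1][2] = min over k of (A[1][0] + B[0][2] = -3 + -5 = -8, A[1][1] + B[1][2] = 2 + 1 = 3, A[1][2] + B[2][2] = -3 + -1 = -4) = -8 (attained at k = 0)
  C[2][0] = min over k of (A[2][0] + B[0][0] = 7 + 5 = 12, A[2][1] + B[1][0] = 8 + 5 = 13, A[2][2] + B[2][0] = 5 + -5 = 0) = 0 (attained at k = 2)
  C[2][1] = min over k of (A[2][0] + B[0][1] = 7 + 10 = 17, A[2][1] + B[1][1] = 8 + -3 = 5, A[2][2] + B[2][1] = 5 + 0 = 5) = 5 (attained at k = 1)
  C[2][2] = min over k of (A[2][0] + B[0][2] = 7 + -5 = 2, A[2][1] + B[1][2] = 8 + 1 = 9, A[2][2] + B[2][2] = 5 + -1 = 4) = 2 (attained at k = 0)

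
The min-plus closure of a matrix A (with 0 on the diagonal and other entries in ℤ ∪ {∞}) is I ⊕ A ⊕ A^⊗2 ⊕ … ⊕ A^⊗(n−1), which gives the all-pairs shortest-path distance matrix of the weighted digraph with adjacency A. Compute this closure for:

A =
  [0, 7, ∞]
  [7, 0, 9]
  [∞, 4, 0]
Closure =
  [0, 7, 16]
  [7, 0, 9]
  [11, 4, 0]

This is the Floyd-Warshall all-pairs shortest-path computation. For each intermediate vertex k = 0, 1, …, 2, update dist[i][j] ← min(dist[i][j], dist[i][k] + dist[k][j]). The final matrix gives, for each (i, j), the minimum total weight of any directed path from i to j (possibly empty when i = j).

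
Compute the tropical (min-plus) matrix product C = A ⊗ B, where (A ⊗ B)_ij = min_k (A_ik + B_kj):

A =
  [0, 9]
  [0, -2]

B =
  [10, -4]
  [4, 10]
A ⊗ B =
  [10, -4]
  [2, -4]

Apply the min-plus product entry-by-entry:
  C[0][0] = min over k of (A[0][0] + B[0][0] = 0 + 10 = 10, A[0][1] + B[1][0] = 9 + 4 = 13) = 10 (attained at k = 0)
  C[0][1] = min over k of (A[0][0] + B[0][1] = 0 + -4 = -4, A[0][1] + B[1][1] = 9 + 10 = 19) = -4 (attained at k = 0)
  C[1][0] = min over k of (A[1][0] + B[0][0] = 0 + 10 = 10, A[1][1] + B[1][0] = -2 + 4 = 2) = 2 (attained at k = 1)
  C[1][1] = min over k of (A[1][0] + B[0][1] = 0 + -4 = -4, A[1][1] + B[1][1] = -2 + 10 = 8) = -4 (attained at k = 0)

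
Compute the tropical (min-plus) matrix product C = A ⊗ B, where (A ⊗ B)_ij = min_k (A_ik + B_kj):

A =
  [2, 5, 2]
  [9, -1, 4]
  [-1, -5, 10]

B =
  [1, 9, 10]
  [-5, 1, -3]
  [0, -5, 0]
A ⊗ B =
  [0, -3, 2]
  [-6, -1, -4]
  [-10, -4, -8]

Apply the min-plus product entry-by-entry:
  C[0][0] = min over k of (A[0][0] + B[0][0] = 2 + 1 = 3, A[0][1] + B[1][0] = 5 + -5 = 0, A[0][2] + B[2][0] = 2 + 0 = 2) = 0 (attained at k = 1)
  C[0][1] = min over k of (A[0][0] + B[0][1] = 2 + 9 = 11, A[0][1] + B[1][1] = 5 + 1 = 6, A[0][2] + B[2][1] = 2 + -5 = -3) = -3 (attained at k = 2)
  C[0][2] = min over k of (A[0][0] + B[0][2] = 2 + 10 = 12, A[0][1] + B[1][2] = 5 + -3 = 2, A[0][2] + B[2][2] = 2 + 0 = 2) = 2 (attained at k = 1)
  C[1][0] = min over k of (A[1][0] + B[0][0] = 9 + 1 = 10, A[1][1] + B[1][0] = -1 + -5 = -6, A[1][2] + B[2][0] = 4 + 0 = 4) = -6 (attained at k = 1)
  C[1][1] = min over k of (A[1][0] + B[0][1] = 9 + 9 = 18, A[1][1] + B[1][1] = -1 + 1 = 0, A[1][2] + B[2][1] = 4 + -5 = -1) = -1 (attained at k = 2)
  C[1][2] = min over k of (A[1][0] + B[0][2] = 9 + 10 = 19, A[1][1] + B[1][2] = -1 + -3 = -4, A[1][2] + B[2][2] = 4 + 0 = 4) = -4 (attained at k = 1)
  C[2][0] = min over k of (A[2][0] + B[0][0] = -1 + 1 = 0, A[2][1] + B[1][0] = -5 + -5 = -10, A[2][2] + B[2][0] = 10 + 0 = 10) = -10 (attained at k = 1)
  C[2][1] = min over k of (A[2][0] + B[0][1] = -1 + 9 = 8, A[2][1] + B[1][1] = -5 + 1 = -4, A[2][2] + B[2][1] = 10 + -5 = 5) = -4 (attained at k = 1)
  C[2][2] = min over k of (A[2][0] + B[0][2] = -1 + 10 = 9, A[2][1] + B[1][2] = -5 + -3 = -8, A[2][2] + B[2][2] = 10 + 0 = 10) = -8 (attained at k = 1)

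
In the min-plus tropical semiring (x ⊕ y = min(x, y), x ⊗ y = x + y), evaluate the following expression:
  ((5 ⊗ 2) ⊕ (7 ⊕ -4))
((5 ⊗ 2) ⊕ (7 ⊕ -4)) = -4

Expand innermost to outermost. Recall ⊕ takes the minimum of its arguments and ⊗ takes their sum. Working out the expression ((5 ⊗ 2) ⊕ (7 ⊕ -4)) gives -4.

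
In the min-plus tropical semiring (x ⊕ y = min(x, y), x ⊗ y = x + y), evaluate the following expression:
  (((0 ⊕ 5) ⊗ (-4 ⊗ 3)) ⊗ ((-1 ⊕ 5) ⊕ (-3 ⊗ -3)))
(((0 ⊕ 5) ⊗ (-4 ⊗ 3)) ⊗ ((-1 ⊕ 5) ⊕ (-3 ⊗ -3))) = -7

Expand innermost to outermost. Recall ⊕ takes the minimum of its arguments and ⊗ takes their sum. Working out the expression (((0 ⊕ 5) ⊗ (-4 ⊗ 3)) ⊗ ((-1 ⊕ 5) ⊕ (-3 ⊗ -3))) gives -7.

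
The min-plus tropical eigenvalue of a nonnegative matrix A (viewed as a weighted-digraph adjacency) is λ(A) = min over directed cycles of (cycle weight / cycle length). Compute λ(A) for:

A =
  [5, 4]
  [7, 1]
λ(A) = 1

Enumerate directed cycles and compute their means (weight / length). Sample:
  cycle 0 → 0: weight = 5, length = 1, mean = 5/1 ≈ 5.000
  cycle 1 → 1: weight = 1, length = 1, mean = 1/1 ≈ 1.000
  cycle 0 → 1 → 0: weight = 11, length = 2, mean = 11/2 ≈ 5.500
  cycle 1 → 0 → 1: weight = 11, length = 2, mean = 11/2 ≈ 5.500
Minimum mean = 1.000, attained e.g. along the cycle 1 → 1 with weight 1 and length 1. So λ(A) = 1/1 = 1.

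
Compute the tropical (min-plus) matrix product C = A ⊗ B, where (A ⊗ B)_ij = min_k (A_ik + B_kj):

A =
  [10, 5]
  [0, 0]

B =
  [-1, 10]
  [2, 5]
A ⊗ B =
  [7, 10]
  [-1, 5]

Apply the min-plus product entry-by-entry:
  C[0][0] = min over k of (A[0][0] + B[0][0] = 10 + -1 = 9, A[0][1] + B[1][0] = 5 + 2 = 7) = 7 (attained at k = 1)
  C[0][1] = min over k of (A[0][0] + B[0][1] = 10 + 10 = 20, A[0][1] + B[1][1] = 5 + 5 = 10) = 10 (attained at k = 1)
  C[1][0] = min over k of (A[1][0] + B[0][0] = 0 + -1 = -1, A[1][1] + B[1][0] = 0 + 2 = 2) = -1 (attained at k = 0)
  C[1][1] = min over k of (A[1][0] + B[0][1] = 0 + 10 = 10, A[1][1] + B[1][1] = 0 + 5 = 5) = 5 (attained at k = 1)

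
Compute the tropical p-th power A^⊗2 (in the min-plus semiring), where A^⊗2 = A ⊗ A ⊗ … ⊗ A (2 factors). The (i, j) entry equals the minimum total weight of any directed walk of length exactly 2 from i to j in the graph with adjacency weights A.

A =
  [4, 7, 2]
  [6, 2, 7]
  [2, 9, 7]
A^⊗2 =
  [4, 9, 6]
  [8, 4, 8]
  [6, 9, 4]

Each entry (A^⊗2)_ij equals the minimum over all length-2 walks i = v_0 → v_1 → … → v_2 = j of Σ_t A[v_t][v_{t+1}]. For example, for (i, j) = (0, 2) we minimise over 3 possible intermediate vertex sequences; the minimum is 6, attained along the walk 0 → 0 → 2.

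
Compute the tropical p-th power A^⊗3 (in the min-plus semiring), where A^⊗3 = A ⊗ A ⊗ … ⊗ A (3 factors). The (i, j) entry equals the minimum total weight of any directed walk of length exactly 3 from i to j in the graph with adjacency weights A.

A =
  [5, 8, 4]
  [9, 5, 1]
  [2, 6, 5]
A^⊗3 =
  [11, 14, 10]
  [8, 11, 7]
  [8, 12, 11]

Each entry (A^⊗3)_ij equals the minimum over all length-3 walks i = v_0 → v_1 → … → v_3 = j of Σ_t A[v_t][v_{t+1}]. For example, for (i, j) = (0, 2) we minimise over 9 possible intermediate vertex sequences; the minimum is 10, attained along the walk 0 → 2 → 0 → 2.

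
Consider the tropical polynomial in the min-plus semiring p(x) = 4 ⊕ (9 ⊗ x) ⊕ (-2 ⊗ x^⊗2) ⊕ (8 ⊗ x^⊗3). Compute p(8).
p(8) = 4

A tropical monomial a ⊗ x^⊗i evaluates to a + i · x. Evaluating each term at x = 8:
  Term 0 contributes 4 + 0 · 8 = 4
  Term 1 contributes 9 + 1 · 8 = 17
  Term 2 contributes -2 + 2 · 8 = 14
  Term 3 contributes 8 + 3 · 8 = 32
p(8) = ⊕ of these = min[4, 17, 14, 32] = 4.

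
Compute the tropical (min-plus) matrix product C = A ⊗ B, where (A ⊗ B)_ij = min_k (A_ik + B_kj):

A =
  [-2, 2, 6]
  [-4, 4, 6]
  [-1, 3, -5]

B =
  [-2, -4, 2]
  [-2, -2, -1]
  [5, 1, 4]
A ⊗ B =
  [-4, -6, 0]
  [-6, -8, -2]
  [-3, -5, -1]

Apply the min-plus product entry-by-entry:
  C[0][0] = min over k of (A[0][0] + B[0][0] = -2 + -2 = -4, A[0][1] + B[1][0] = 2 + -2 = 0, A[0][2] + B[2][0] = 6 + 5 = 11) = -4 (attained at k = 0)
  C[0][1] = min over k of (A[0][0] + B[0][1] = -2 + -4 = -6, A[0][1] + B[1][1] = 2 + -2 = 0, A[0][2] + B[2][1] = 6 + 1 = 7) = -6 (attained at k = 0)
  C[0][2] = min over k of (A[0][0] + B[0][2] = -2 + 2 = 0, A[0][1] + B[1][2] = 2 + -1 = 1, A[0][2] + B[2][2] = 6 + 4 = 10) = 0 (attained at k = 0)
  C[1][0] = min over k of (A[1][0] + B[0][0] = -4 + -2 = -6, A[1][1] + B[1][0] = 4 + -2 = 2, A[1][2] + B[2][0] = 6 + 5 = 11) = -6 (attained at k = 0)
  C[1][1] = min over k of (A[1][0] + B[0][1] = -4 + -4 = -8, A[1][1] + B[1][1] = 4 + -2 = 2, A[1][2] + B[2][1] = 6 + 1 = 7) = -8 (attained at k = 0)
  C[1][2] = min over k of (A[1][0] + B[0][2] = -4 + 2 = -2, A[1][1] + B[1][2] = 4 + -1 = 3, A[1][2] + B[2][2] = 6 + 4 = 10) = -2 (attained at k = 0)
  C[2][0] = min over k of (A[2][0] + B[0][0] = -1 + -2 = -3, A[2][1] + B[1][0] = 3 + -2 = 1, A[2][2] + B[2][0] = -5 + 5 = 0) = -3 (attained at k = 0)
  C[2][1] = min over k of (A[2][0] + B[0][1] = -1 + -4 = -5, A[2][1] + B[1][1] = 3 + -2 = 1, A[2][2] + B[2][1] = -5 + 1 = -4) = -5 (attained at k = 0)
  C[2][2] = min over k of (A[2][0] + B[0][2] = -1 + 2 = 1, A[2][1] + B[1][2] = 3 + -1 = 2, A[2][2] + B[2][2] = -5 + 4 = -1) = -1 (attained at k = 2)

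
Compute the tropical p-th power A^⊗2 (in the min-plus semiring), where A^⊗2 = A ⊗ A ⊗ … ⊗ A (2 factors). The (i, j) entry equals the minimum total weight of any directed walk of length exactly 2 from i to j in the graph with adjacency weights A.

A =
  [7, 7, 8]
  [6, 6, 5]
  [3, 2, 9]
A^⊗2 =
  [11, 10, 12]
  [8, 7, 11]
  [8, 8, 7]

Each entry (A^⊗2)_ij equals the minimum over all length-2 walks i = v_0 → v_1 → … → v_2 = j of Σ_t A[v_t][v_{t+1}]. For example, for (i, j) = (0, 2) we minimise over 3 possible intermediate vertex sequences; the minimum is 12, attained along the walk 0 → 1 → 2.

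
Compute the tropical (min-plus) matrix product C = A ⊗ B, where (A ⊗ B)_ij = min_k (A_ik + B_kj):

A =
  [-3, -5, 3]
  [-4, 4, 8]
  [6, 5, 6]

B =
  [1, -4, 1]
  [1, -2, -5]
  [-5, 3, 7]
A ⊗ B =
  [-4, -7, -10]
  [-3, -8, -3]
  [1, 2, 0]

Apply the min-plus product entry-by-entry:
  C[0][0] = min over k of (A[0][0] + B[0][0] = -3 + 1 = -2, A[0][1] + B[1][0] = -5 + 1 = -4, A[0][2] + B[2][0] = 3 + -5 = -2) = -4 (attained at k = 1)
  C[0][1] = min over k of (A[0][0] + B[0][1] = -3 + -4 = -7, A[0][1] + B[1][1] = -5 + -2 = -7, A[0][2] + B[2][1] = 3 + 3 = 6) = -7 (attained at k = 0)
  C[0][2] = min over k of (A[0][0] + B[0][2] = -3 + 1 = -2, A[0][1] + B[1][2] = -5 + -5 = -10, A[0][2] + B[2][2] = 3 + 7 = 10) = -10 (attained at k = 1)
  C[1][0] = min over k of (A[1][0] + B[0][0] = -4 + 1 = -3, A[1][1] + B[1][0] = 4 + 1 = 5, A[1][2] + B[2][0] = 8 + -5 = 3) = -3 (attained at k = 0)
  C[1][1] = min over k of (A[1][0] + B[0][1] = -4 + -4 = -8, A[1][1] + B[1][1] = 4 + -2 = 2, A[1][2] + B[2][1] = 8 + 3 = 11) = -8 (attained at k = 0)
  C[1][2] = min over k of (A[1][0] + B[0][2] = -4 + 1 = -3, A[1][1] + B[1][2] = 4 + -5 = -1, A[1][2] + B[2][2] = 8 + 7 = 15) = -3 (attained at k = 0)
  C[2][0] = min over k of (A[2][0] + B[0][0] = 6 + 1 = 7, A[2][1] + B[1][0] = 5 + 1 = 6, A[2][2] + B[2][0] = 6 + -5 = 1) = 1 (attained at k = 2)
  C[2][1] = min over k of (A[2][0] + B[0][1] = 6 + -4 = 2, A[2][1] + B[1][1] = 5 + -2 = 3, A[2][2] + B[2][1] = 6 + 3 = 9) = 2 (attained at k = 0)
  C[2][2] = min over k of (A[2][0] + B[0][2] = 6 + 1 = 7, A[2][1] + B[1][2] = 5 + -5 = 0, A[2][2] + B[2][2] = 6 + 7 = 13) = 0 (attained at k = 1)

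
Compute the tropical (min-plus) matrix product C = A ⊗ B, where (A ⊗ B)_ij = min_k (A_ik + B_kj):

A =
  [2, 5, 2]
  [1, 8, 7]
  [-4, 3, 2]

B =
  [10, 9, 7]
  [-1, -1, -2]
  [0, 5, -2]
A ⊗ B =
  [2, 4, 0]
  [7, 7, 5]
  [2, 2, 0]

Apply the min-plus product entry-by-entry:
  C[0][0] = min over k of (A[0][0] + B[0][0] = 2 + 10 = 12, A[0][1] + B[1][0] = 5 + -1 = 4, A[0][2] + B[2][0] = 2 + 0 = 2) = 2 (attained at k = 2)
  C[0][1] = min over k of (A[0][0] + B[0][1] = 2 + 9 = 11, A[0][1] + B[1][1] = 5 + -1 = 4, A[0][2] + B[2][1] = 2 + 5 = 7) = 4 (attained at k = 1)
  C[0][2] = min over k of (A[0][0] + B[0][2] = 2 + 7 = 9, A[0][1] + B[1][2] = 5 + -2 = 3, A[0][2] + B[2][2] = 2 + -2 = 0) = 0 (attained at k = 2)
  C[1][0] = min over k of (A[1][0] + B[0][0] = 1 + 10 = 11, A[1][1] + B[1][0] = 8 + -1 = 7, A[1][2] + B[2][0] = 7 + 0 = 7) = 7 (attained at k = 1)
  C[1][1] = min over k of (A[1][0] + B[0][1] = 1 + 9 = 10, A[1][1] + B[1][1] = 8 + -1 = 7, A[1][2] + B[2][1] = 7 + 5 = 12) = 7 (attained at k = 1)
  C[1][2] = min over k of (A[1][0] + B[0][2] = 1 + 7 = 8, A[1][1] + B[1][2] = 8 + -2 = 6, A[1][2] + B[2][2] = 7 + -2 = 5) = 5 (attained at k = 2)
  C[2][0] = min over k of (A[2][0] + B[0][0] = -4 + 10 = 6, A[2][1] + B[1][0] = 3 + -1 = 2, A[2][2] + B[2][0] = 2 + 0 = 2) = 2 (attained at k = 1)
  C[2][1] = min over k of (A[2][0] + B[0][1] = -4 + 9 = 5, A[2][1] + B[1][1] = 3 + -1 = 2, A[2][2] + B[2][1] = 2 + 5 = 7) = 2 (attained at k = 1)
  C[2][2] = min over k of (A[2][0] + B[0][2] = -4 + 7 = 3, A[2][1] + B[1][2] = 3 + -2 = 1, A[2][2] + B[2][2] = 2 + -2 = 0) = 0 (attained at k = 2)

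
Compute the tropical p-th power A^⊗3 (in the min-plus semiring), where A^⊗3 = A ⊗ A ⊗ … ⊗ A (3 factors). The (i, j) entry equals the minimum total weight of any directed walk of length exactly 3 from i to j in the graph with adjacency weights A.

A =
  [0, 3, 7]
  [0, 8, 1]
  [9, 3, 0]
A^⊗3 =
  [0, 3, 4]
  [0, 3, 1]
  [3, 3, 0]

Each entry (A^⊗3)_ij equals the minimum over all length-3 walks i = v_0 → v_1 → … → v_3 = j of Σ_t A[v_t][v_{t+1}]. For example, for (i, j) = (0, 2) we minimise over 9 possible intermediate vertex sequences; the minimum is 4, attained along the walk 0 → 0 → 1 → 2.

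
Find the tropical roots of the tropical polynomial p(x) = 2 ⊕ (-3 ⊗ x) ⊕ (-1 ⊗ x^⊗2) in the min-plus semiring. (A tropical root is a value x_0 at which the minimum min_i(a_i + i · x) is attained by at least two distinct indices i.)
Roots: {-2, 5}

Each tropical root is a break point of the lower envelope of the lines y = a_i + i · x (there are 3 lines, with slopes 0, 1, ..., 2). Only the lines that attain the minimum somewhere contribute to roots; other lines are dominated. Here the surviving (envelope) indices are i = 2, i = 1, i = 0.
Intersections between consecutive envelope lines give the roots: for adjacent envelope indices i < j the intersection is x = (a_i − a_j) / (j − i). Reading off the sorted break points: {-2, 5}.
Verification: at each break x_0, at least two indices attain the minimum of min_i(a_i + i · x_0).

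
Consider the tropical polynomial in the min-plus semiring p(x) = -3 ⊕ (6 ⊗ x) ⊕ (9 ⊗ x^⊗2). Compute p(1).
p(1) = -3

A tropical monomial a ⊗ x^⊗i evaluates to a + i · x. Evaluating each term at x = 1:
  Term 0 contributes -3 + 0 · 1 = -3
  Term 1 contributes 6 + 1 · 1 = 7
  Term 2 contributes 9 + 2 · 1 = 11
p(1) = ⊕ of these = min[-3, 7, 11] = -3.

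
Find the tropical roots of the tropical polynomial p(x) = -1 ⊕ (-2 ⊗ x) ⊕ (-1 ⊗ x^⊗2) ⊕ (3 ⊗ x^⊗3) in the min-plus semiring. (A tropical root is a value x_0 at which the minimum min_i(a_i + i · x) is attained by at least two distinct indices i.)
Roots: {-4, -1, 1}

Each tropical root is a break point of the lower envelope of the lines y = a_i + i · x (there are 4 lines, with slopes 0, 1, ..., 3). Only the lines that attain the minimum somewhere contribute to roots; other lines are dominated. Here the surviving (envelope) indices are i = 3, i = 2, i = 1, i = 0.
Intersections between consecutive envelope lines give the roots: for adjacent envelope indices i < j the intersection is x = (a_i − a_j) / (j − i). Reading off the sorted break points: {-4, -1, 1}.
Verification: at each break x_0, at least two indices attain the minimum of min_i(a_i + i · x_0).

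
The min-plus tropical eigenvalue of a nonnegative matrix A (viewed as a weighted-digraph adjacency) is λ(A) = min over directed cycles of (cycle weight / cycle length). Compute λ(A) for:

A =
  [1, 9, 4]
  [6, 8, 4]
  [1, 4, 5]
λ(A) = 1

Enumerate directed cycles and compute their means (weight / length). Sample:
  cycle 0 → 0: weight = 1, length = 1, mean = 1/1 ≈ 1.000
  cycle 1 → 1: weight = 8, length = 1, mean = 8/1 ≈ 8.000
  cycle 2 → 2: weight = 5, length = 1, mean = 5/1 ≈ 5.000
  cycle 0 → 1 → 0: weight = 15, length = 2, mean = 15/2 ≈ 7.500
  cycle 0 → 2 → 0: weight = 5, length = 2, mean = 5/2 ≈ 2.500
  cycle 1 → 0 → 1: weight = 15, length = 2, mean = 15/2 ≈ 7.500
Minimum mean = 1.000, attained e.g. along the cycle 0 → 0 with weight 1 and length 1. So λ(A) = 1/1 = 1.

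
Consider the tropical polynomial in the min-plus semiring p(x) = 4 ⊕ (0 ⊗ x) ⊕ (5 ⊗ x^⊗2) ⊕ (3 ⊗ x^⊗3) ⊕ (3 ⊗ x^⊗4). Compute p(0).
p(0) = 0

A tropical monomial a ⊗ x^⊗i evaluates to a + i · x. Evaluating each term at x = 0:
  Term 0 contributes 4 + 0 · 0 = 4
  Term 1 contributes 0 + 1 · 0 = 0
  Term 2 contributes 5 + 2 · 0 = 5
  Term 3 contributes 3 + 3 · 0 = 3
  Term 4 contributes 3 + 4 · 0 = 3
p(0) = ⊕ of these = min[4, 0, 5, 3, 3] = 0.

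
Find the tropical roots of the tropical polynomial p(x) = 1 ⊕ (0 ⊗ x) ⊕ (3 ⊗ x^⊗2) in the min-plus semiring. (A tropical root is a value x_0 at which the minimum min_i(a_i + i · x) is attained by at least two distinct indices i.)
Roots: {-3, 1}

Each tropical root is a break point of the lower envelope of the lines y = a_i + i · x (there are 3 lines, with slopes 0, 1, ..., 2). Only the lines that attain the minimum somewhere contribute to roots; other lines are dominated. Here the surviving (envelope) indices are i = 2, i = 1, i = 0.
Intersections between consecutive envelope lines give the roots: for adjacent envelope indices i < j the intersection is x = (a_i − a_j) / (j − i). Reading off the sorted break points: {-3, 1}.
Verification: at each break x_0, at least two indices attain the minimum of min_i(a_i + i · x_0).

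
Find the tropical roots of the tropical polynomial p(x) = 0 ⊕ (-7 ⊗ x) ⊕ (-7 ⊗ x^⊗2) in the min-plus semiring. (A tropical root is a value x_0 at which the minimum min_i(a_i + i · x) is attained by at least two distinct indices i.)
Roots: {0, 7}

Each tropical root is a break point of the lower envelope of the lines y = a_i + i · x (there are 3 lines, with slopes 0, 1, ..., 2). Only the lines that attain the minimum somewhere contribute to roots; other lines are dominated. Here the surviving (envelope) indices are i = 2, i = 1, i = 0.
Intersections between consecutive envelope lines give the roots: for adjacent envelope indices i < j the intersection is x = (a_i − a_j) / (j − i). Reading off the sorted break points: {0, 7}.
Verification: at each break x_0, at least two indices attain the minimum of min_i(a_i + i · x_0).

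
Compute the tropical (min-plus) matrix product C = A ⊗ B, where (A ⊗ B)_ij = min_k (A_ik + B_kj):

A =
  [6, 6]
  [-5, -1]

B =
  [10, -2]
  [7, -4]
A ⊗ B =
  [13, 2]
  [5, -7]

Apply the min-plus product entry-by-entry:
  C[0][0] = min over k of (A[0][0] + B[0][0] = 6 + 10 = 16, A[0][1] + B[1][0] = 6 + 7 = 13) = 13 (attained at k = 1)
  C[0][1] = min over k of (A[0][0] + B[0][1] = 6 + -2 = 4, A[0][1] + B[1][1] = 6 + -4 = 2) = 2 (attained at k = 1)
  C[1][0] = min over k of (A[1][0] + B[0][0] = -5 + 10 = 5, A[1][1] + B[1][0] = -1 + 7 = 6) = 5 (attained at k = 0)
  C[1][1] = min over k of (A[1][0] + B[0][1] = -5 + -2 = -7, A[1][1] + B[1][1] = -1 + -4 = -5) = -7 (attained at k = 0)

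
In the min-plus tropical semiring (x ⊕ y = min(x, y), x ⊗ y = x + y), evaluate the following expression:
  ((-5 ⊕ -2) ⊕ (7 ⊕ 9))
((-5 ⊕ -2) ⊕ (7 ⊕ 9)) = -5

Expand innermost to outermost. Recall ⊕ takes the minimum of its arguments and ⊗ takes their sum. Working out the expression ((-5 ⊕ -2) ⊕ (7 ⊕ 9)) gives -5.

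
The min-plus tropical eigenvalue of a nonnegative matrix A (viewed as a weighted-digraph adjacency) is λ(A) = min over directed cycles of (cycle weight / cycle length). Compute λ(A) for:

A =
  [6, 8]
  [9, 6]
λ(A) = 6

Enumerate directed cycles and compute their means (weight / length). Sample:
  cycle 0 → 0: weight = 6, length = 1, mean = 6/1 ≈ 6.000
  cycle 1 → 1: weight = 6, length = 1, mean = 6/1 ≈ 6.000
  cycle 0 → 1 → 0: weight = 17, length = 2, mean = 17/2 ≈ 8.500
  cycle 1 → 0 → 1: weight = 17, length = 2, mean = 17/2 ≈ 8.500
Minimum mean = 6.000, attained e.g. along the cycle 0 → 0 with weight 6 and length 1. So λ(A) = 6/1 = 6.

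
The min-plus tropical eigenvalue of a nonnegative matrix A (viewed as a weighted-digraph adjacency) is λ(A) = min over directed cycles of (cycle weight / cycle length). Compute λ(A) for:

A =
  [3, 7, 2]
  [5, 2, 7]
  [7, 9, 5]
λ(A) = 2

Enumerate directed cycles and compute their means (weight / length). Sample:
  cycle 0 → 0: weight = 3, length = 1, mean = 3/1 ≈ 3.000
  cycle 1 → 1: weight = 2, length = 1, mean = 2/1 ≈ 2.000
  cycle 2 → 2: weight = 5, length = 1, mean = 5/1 ≈ 5.000
  cycle 0 → 1 → 0: weight = 12, length = 2, mean = 12/2 ≈ 6.000
  cycle 0 → 2 → 0: weight = 9, length = 2, mean = 9/2 ≈ 4.500
  cycle 1 → 0 → 1: weight = 12, length = 2, mean = 12/2 ≈ 6.000
Minimum mean = 2.000, attained e.g. along the cycle 1 → 1 with weight 2 and length 1. So λ(A) = 2/1 = 2.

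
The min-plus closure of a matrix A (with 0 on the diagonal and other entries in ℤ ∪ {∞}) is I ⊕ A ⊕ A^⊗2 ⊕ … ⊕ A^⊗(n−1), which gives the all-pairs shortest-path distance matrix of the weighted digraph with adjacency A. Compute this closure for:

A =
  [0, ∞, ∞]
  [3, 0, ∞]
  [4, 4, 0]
Closure =
  [0, ∞, ∞]
  [3, 0, ∞]
  [4, 4, 0]

This is the Floyd-Warshall all-pairs shortest-path computation. For each intermediate vertex k = 0, 1, …, 2, update dist[i][j] ← min(dist[i][j], dist[i][k] + dist[k][j]). The final matrix gives, for each (i, j), the minimum total weight of any directed path from i to j (possibly empty when i = j).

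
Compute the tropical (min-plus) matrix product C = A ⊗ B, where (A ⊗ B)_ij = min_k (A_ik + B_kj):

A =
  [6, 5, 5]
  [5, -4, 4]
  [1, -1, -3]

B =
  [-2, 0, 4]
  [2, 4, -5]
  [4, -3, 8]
A ⊗ B =
  [4, 2, 0]
  [-2, 0, -9]
  [-1, -6, -6]

Apply the min-plus product entry-by-entry:
  C[0][0] = min over k of (A[0][0] + B[0][0] = 6 + -2 = 4, A[0][1] + B[1][0] = 5 + 2 = 7, A[0][2] + B[2][0] = 5 + 4 = 9) = 4 (attained at k = 0)
  C[0][1] = min over k of (A[0][0] + B[0][1] = 6 + 0 = 6, A[0][1] + B[1][1] = 5 + 4 = 9, A[0][2] + B[2][1] = 5 + -3 = 2) = 2 (attained at k = 2)
  C[0][2] = min over k of (A[0][0] + B[0][2] = 6 + 4 = 10, A[0][1] + B[1][2] = 5 + -5 = 0, A[0][2] + B[2][2] = 5 + 8 = 13) = 0 (attained at k = 1)
  C[1][0] = min over k of (A[1][0] + B[0][0] = 5 + -2 = 3, A[1][1] + B[1][0] = -4 + 2 = -2, A[1][2] + B[2][0] = 4 + 4 = 8) = -2 (attained at k = 1)
  C[1][1] = min over k of (A[1][0] + B[0][1] = 5 + 0 = 5, A[1][1] + B[1][1] = -4 + 4 = 0, A[1][2] + B[2][1] = 4 + -3 = 1) = 0 (attained at k = 1)
  C[1][2] = min over k of (A[1][0] + B[0][2] = 5 + 4 = 9, A[1][1] + B[1][2] = -4 + -5 = -9, A[1][2] + B[2][2] = 4 + 8 = 12) = -9 (attained at k = 1)
  C[2][0] = min over k of (A[2][0] + B[0][0] = 1 + -2 = -1, A[2][1] + B[1][0] = -1 + 2 = 1, A[2][2] + B[2][0] = -3 + 4 = 1) = -1 (attained at k = 0)
  C[2][1] = min over k of (A[2][0] + B[0][1] = 1 + 0 = 1, A[2][1] + B[1][1] = -1 + 4 = 3, A[2][2] + B[2][1] = -3 + -3 = -6) = -6 (attained at k = 2)
  C[2][2] = min over k of (A[2][0] + B[0][2] = 1 + 4 = 5, A[2][1] + B[1][2] = -1 + -5 = -6, A[2][2] + B[2][2] = -3 + 8 = 5) = -6 (attained at k = 1)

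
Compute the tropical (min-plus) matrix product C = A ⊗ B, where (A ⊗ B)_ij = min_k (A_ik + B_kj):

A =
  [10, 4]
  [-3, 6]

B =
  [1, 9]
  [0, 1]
A ⊗ B =
  [4, 5]
  [-2, 6]

Apply the min-plus product entry-by-entry:
  C[0][0] = min over k of (A[0][0] + B[0][0] = 10 + 1 = 11, A[0][1] + B[1][0] = 4 + 0 = 4) = 4 (attained at k = 1)
  C[0][1] = min over k of (A[0][0] + B[0][1] = 10 + 9 = 19, A[0][1] + B[1][1] = 4 + 1 = 5) = 5 (attained at k = 1)
  C[1][0] = min over k of (A[1][0] + B[0][0] = -3 + 1 = -2, A[1][1] + B[1][0] = 6 + 0 = 6) = -2 (attained at k = 0)
  C[1][1] = min over k of (A[1][0] + B[0][1] = -3 + 9 = 6, A[1][1] + B[1][1] = 6 + 1 = 7) = 6 (attained at k = 0)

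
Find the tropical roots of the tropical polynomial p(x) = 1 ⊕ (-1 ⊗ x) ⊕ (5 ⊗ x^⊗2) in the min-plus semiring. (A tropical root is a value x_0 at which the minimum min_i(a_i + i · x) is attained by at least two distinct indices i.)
Roots: {-6, 2}

Each tropical root is a break point of the lower envelope of the lines y = a_i + i · x (there are 3 lines, with slopes 0, 1, ..., 2). Only the lines that attain the minimum somewhere contribute to roots; other lines are dominated. Here the surviving (envelope) indices are i = 2, i = 1, i = 0.
Intersections between consecutive envelope lines give the roots: for adjacent envelope indices i < j the intersection is x = (a_i − a_j) / (j − i). Reading off the sorted break points: {-6, 2}.
Verification: at each break x_0, at least two indices attain the minimum of min_i(a_i + i · x_0).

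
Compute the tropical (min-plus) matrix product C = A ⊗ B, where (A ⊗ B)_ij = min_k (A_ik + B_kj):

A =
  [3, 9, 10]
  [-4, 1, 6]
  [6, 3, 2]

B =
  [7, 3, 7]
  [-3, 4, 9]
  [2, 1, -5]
A ⊗ B =
  [6, 6, 5]
  [-2, -1, 1]
  [0, 3, -3]

Apply the min-plus product entry-by-entry:
  C[0][0] = min over k of (A[0][0] + B[0][0] = 3 + 7 = 10, A[0][1] + B[1][0] = 9 + -3 = 6, A[0][2] + B[2][0] = 10 + 2 = 12) = 6 (attained at k = 1)
  C[0][1] = min over k of (A[0][0] + B[0][1] = 3 + 3 = 6, A[0][1] + B[1][1] = 9 + 4 = 13, A[0][2] + B[2][1] = 10 + 1 = 11) = 6 (attained at k = 0)
  C[0][2] = min over k of (A[0][0] + B[0][2] = 3 + 7 = 10, A[0][1] + B[1][2] = 9 + 9 = 18, A[0][2] + B[2][2] = 10 + -5 = 5) = 5 (attained at k = 2)
  C[1][0] = min over k of (A[1][0] + B[0][0] = -4 + 7 = 3, A[1][1] + B[1][0] = 1 + -3 = -2, A[1][2] + B[2][0] = 6 + 2 = 8) = -2 (attained at k = 1)
  C[1][1] = min over k of (A[1][0] + B[0][1] = -4 + 3 = -1, A[1][1] + B[1][1] = 1 + 4 = 5, A[1][2] + B[2][1] = 6 + 1 = 7) = -1 (attained at k = 0)
  C[1][2] = min over k of (A[1][0] + B[0][2] = -4 + 7 = 3, A[1][1] + B[1][2] = 1 + 9 = 10, A[1][2] + B[2][2] = 6 + -5 = 1) = 1 (attained at k = 2)
  C[2][0] = min over k of (A[2][0] + B[0][0] = 6 + 7 = 13, A[2][1] + B[1][0] = 3 + -3 = 0, A[2][2] + B[2][0] = 2 + 2 = 4) = 0 (attained at k = 1)
  C[2][1] = min over k of (A[2][0] + B[0][1] = 6 + 3 = 9, A[2][1] + B[1][1] = 3 + 4 = 7, A[2][2] + B[2][1] = 2 + 1 = 3) = 3 (attained at k = 2)
  C[2][2] = min over k of (A[2][0] + B[0][2] = 6 + 7 = 13, A[2][1] + B[1][2] = 3 + 9 = 12, A[2][2] + B[2][2] = 2 + -5 = -3) = -3 (attained at k = 2)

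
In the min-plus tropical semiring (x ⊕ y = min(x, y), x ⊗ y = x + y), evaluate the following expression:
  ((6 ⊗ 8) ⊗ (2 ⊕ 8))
((6 ⊗ 8) ⊗ (2 ⊕ 8)) = 16

Expand innermost to outermost. Recall ⊕ takes the minimum of its arguments and ⊗ takes their sum. Working out the expression ((6 ⊗ 8) ⊗ (2 ⊕ 8)) gives 16.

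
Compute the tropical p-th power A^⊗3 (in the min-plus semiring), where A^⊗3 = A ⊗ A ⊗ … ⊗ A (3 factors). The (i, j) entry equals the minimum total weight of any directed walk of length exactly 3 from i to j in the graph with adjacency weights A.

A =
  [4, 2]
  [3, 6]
A^⊗3 =
  [9, 7]
  [8, 9]

Each entry (A^⊗3)_ij equals the minimum over all length-3 walks i = v_0 → v_1 → … → v_3 = j of Σ_t A[v_t][v_{t+1}]. For example, for (i, j) = (0, 1) we minimise over 4 possible intermediate vertex sequences; the minimum is 7, attained along the walk 0 → 1 → 0 → 1.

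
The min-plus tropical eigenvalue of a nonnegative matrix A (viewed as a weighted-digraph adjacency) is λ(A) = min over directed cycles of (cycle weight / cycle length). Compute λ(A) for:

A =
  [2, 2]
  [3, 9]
λ(A) = 2

Enumerate directed cycles and compute their means (weight / length). Sample:
  cycle 0 → 0: weight = 2, length = 1, mean = 2/1 ≈ 2.000
  cycle 1 → 1: weight = 9, length = 1, mean = 9/1 ≈ 9.000
  cycle 0 → 1 → 0: weight = 5, length = 2, mean = 5/2 ≈ 2.500
  cycle 1 → 0 → 1: weight = 5, length = 2, mean = 5/2 ≈ 2.500
Minimum mean = 2.000, attained e.g. along the cycle 0 → 0 with weight 2 and length 1. So λ(A) = 2/1 = 2.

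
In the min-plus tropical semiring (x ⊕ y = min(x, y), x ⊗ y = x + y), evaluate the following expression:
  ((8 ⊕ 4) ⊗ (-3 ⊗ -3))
((8 ⊕ 4) ⊗ (-3 ⊗ -3)) = -2

Expand innermost to outermost. Recall ⊕ takes the minimum of its arguments and ⊗ takes their sum. Working out the expression ((8 ⊕ 4) ⊗ (-3 ⊗ -3)) gives -2.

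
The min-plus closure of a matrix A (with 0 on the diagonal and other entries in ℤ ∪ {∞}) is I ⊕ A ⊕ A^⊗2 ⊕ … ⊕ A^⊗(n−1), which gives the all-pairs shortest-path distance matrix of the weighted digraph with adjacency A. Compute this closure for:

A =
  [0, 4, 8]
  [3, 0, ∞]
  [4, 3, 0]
Closure =
  [0, 4, 8]
  [3, 0, 11]
  [4, 3, 0]

This is the Floyd-Warshall all-pairs shortest-path computation. For each intermediate vertex k = 0, 1, …, 2, update dist[i][j] ← min(dist[i][j], dist[i][k] + dist[k][j]). The final matrix gives, for each (i, j), the minimum total weight of any directed path from i to j (possibly empty when i = j).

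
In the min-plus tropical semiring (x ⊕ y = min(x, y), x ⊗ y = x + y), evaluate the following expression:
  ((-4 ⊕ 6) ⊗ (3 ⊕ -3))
((-4 ⊕ 6) ⊗ (3 ⊕ -3)) = -7

Expand innermost to outermost. Recall ⊕ takes the minimum of its arguments and ⊗ takes their sum. Working out the expression ((-4 ⊕ 6) ⊗ (3 ⊕ -3)) gives -7.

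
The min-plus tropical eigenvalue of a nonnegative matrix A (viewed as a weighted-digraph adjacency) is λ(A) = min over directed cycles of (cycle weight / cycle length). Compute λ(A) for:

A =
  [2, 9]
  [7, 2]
λ(A) = 2

Enumerate directed cycles and compute their means (weight / length). Sample:
  cycle 0 → 0: weight = 2, length = 1, mean = 2/1 ≈ 2.000
  cycle 1 → 1: weight = 2, length = 1, mean = 2/1 ≈ 2.000
  cycle 0 → 1 → 0: weight = 16, length = 2, mean = 16/2 ≈ 8.000
  cycle 1 → 0 → 1: weight = 16, length = 2, mean = 16/2 ≈ 8.000
Minimum mean = 2.000, attained e.g. along the cycle 0 → 0 with weight 2 and length 1. So λ(A) = 2/1 = 2.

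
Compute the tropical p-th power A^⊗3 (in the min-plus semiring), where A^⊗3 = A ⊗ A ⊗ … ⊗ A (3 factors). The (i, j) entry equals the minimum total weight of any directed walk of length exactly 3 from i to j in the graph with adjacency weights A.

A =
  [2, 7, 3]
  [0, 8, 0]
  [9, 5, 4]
A^⊗3 =
  [6, 10, 7]
  [4, 8, 5]
  [7, 10, 8]

Each entry (A^⊗3)_ij equals the minimum over all length-3 walks i = v_0 → v_1 → … → v_3 = j of Σ_t A[v_t][v_{t+1}]. For example, for (i, j) = (0, 2) we minimise over 9 possible intermediate vertex sequences; the minimum is 7, attained along the walk 0 → 0 → 0 → 2.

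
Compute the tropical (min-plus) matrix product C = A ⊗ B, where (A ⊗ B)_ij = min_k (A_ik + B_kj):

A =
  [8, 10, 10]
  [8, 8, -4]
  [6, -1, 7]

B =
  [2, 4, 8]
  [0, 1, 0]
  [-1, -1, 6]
A ⊗ B =
  [9, 9, 10]
  [-5, -5, 2]
  [-1, 0, -1]

Apply the min-plus product entry-by-entry:
  C[0][0] = min over k of (A[0][0] + B[0][0] = 8 + 2 = 10, A[0][1] + B[1][0] = 10 + 0 = 10, A[0][2] + B[2][0] = 10 + -1 = 9) = 9 (attained at k = 2)
  C[0][1] = min over k of (A[0][0] + B[0][1] = 8 + 4 = 12, A[0][1] + B[1][1] = 10 + 1 = 11, A[0][2] + B[2][1] = 10 + -1 = 9) = 9 (attained at k = 2)
  C[0][2] = min over k of (A[0][0] + B[0][2] = 8 + 8 = 16, A[0][1] + B[1][2] = 10 + 0 = 10, A[0][2] + B[2][2] = 10 + 6 = 16) = 10 (attained at k = 1)
  C[1][0] = min over k of (A[1][0] + B[0][0] = 8 + 2 = 10, A[1][1] + B[1][0] = 8 + 0 = 8, A[1][2] + B[2][0] = -4 + -1 = -5) = -5 (attained at k = 2)
  C[1][1] = min over k of (A[1][0] + B[0][1] = 8 + 4 = 12, A[1][1] + B[1][1] = 8 + 1 = 9, A[1][2] + B[2][1] = -4 + -1 = -5) = -5 (attained at k = 2)
  C[1][2] = min over k of (A[1][0] + B[0][2] = 8 + 8 = 16, A[1][1] + B[1][2] = 8 + 0 = 8, A[1][2] + B[2][2] = -4 + 6 = 2) = 2 (attained at k = 2)
  C[2][0] = min over k of (A[2][0] + B[0][0] = 6 + 2 = 8, A[2][1] + B[1][0] = -1 + 0 = -1, A[2][2] + B[2][0] = 7 + -1 = 6) = -1 (attained at k = 1)
  C[2][1] = min over k of (A[2][0] + B[0][1] = 6 + 4 = 10, A[2][1] + B[1][1] = -1 + 1 = 0, A[2][2] + B[2][1] = 7 + -1 = 6) = 0 (attained at k = 1)
  C[2][2] = min over k of (A[2][0] + B[0][2] = 6 + 8 = 14, A[2][1] + B[1][2] = -1 + 0 = -1, A[2][2] + B[2][2] = 7 + 6 = 13) = -1 (attained at k = 1)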